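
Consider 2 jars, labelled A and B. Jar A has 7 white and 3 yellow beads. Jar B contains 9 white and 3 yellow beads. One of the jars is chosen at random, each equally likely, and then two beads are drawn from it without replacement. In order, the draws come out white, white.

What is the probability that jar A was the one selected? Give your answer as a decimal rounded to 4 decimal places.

0.4611

For each hypothesis, P(data | H) works out to: P(data | jar A) = (7/10)(6/9) = 7/15; P(data | jar B) = (9/12)(8/11) = 6/11.
The prior-weighted likelihoods are 1/2 · 7/15 = 7/30, 1/2 · 6/11 = 3/11; these sum to 167/330.
Therefore the posterior P(jar A | data) = (7/30) / (167/330) = 77/167.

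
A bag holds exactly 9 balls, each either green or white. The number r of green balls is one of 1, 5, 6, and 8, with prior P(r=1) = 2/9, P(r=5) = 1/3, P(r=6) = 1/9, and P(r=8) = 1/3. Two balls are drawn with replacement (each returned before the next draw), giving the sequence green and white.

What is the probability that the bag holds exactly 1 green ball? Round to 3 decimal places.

0.136

The likelihood of the observed sequence under each hypothesis: P(data | r = 1) = (1/9)(8/9) = 8/81; P(data | r = 5) = (5/9)(4/9) = 20/81; P(data | r = 6) = (6/9)(3/9) = 2/9; P(data | r = 8) = (8/9)(1/9) = 8/81.
Multiplying each by its prior: 2/9 · 8/81 = 16/729, 1/3 · 20/81 = 20/243, 1/9 · 2/9 = 2/81, 1/3 · 8/81 = 8/243; these sum to 118/729.
So P(r = 1 | data) = (16/729) / (118/729) = 8/59.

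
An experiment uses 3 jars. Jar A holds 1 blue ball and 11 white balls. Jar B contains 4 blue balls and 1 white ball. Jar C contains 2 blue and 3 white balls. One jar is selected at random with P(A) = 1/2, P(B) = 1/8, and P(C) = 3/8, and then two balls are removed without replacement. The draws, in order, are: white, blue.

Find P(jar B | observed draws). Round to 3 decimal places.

0.140

For each hypothesis, P(data | H) works out to: P(data | jar A) = (11/12)(1/11) = 1/12; P(data | jar B) = (1/5)(4/4) = 1/5; P(data | jar C) = (3/5)(2/4) = 3/10.
Weighting by the prior gives 1/2 · 1/12 = 1/24, 1/8 · 1/5 = 1/40, 3/8 · 3/10 = 9/80; summing to 43/240.
Hence P(jar B | data) = (1/40) / (43/240) = 6/43.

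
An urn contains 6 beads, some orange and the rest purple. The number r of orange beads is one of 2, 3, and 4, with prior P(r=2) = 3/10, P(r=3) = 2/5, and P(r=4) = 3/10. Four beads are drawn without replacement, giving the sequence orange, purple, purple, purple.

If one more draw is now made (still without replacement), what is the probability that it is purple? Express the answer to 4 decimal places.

0.3333

For each hypothesis, P(data | H) works out to: P(data | r = 2) = (2/6)(4/5)(3/4)(2/3) = 2/15; P(data | r = 3) = (3/6)(3/5)(2/4)(1/3) = 1/20; P(data | r = 4) = (4/6)(2/5)(1/4)(0/3) = 0.
Weighting by the prior gives 3/10 · 2/15 = 1/25, 2/5 · 1/20 = 1/50, 3/10 · 0 = 0; summing to 3/50.
The posterior is then P(r = 2 | data) = 2/3, P(r = 3 | data) = 1/3, P(r = 4 | data) = 0.
Averaging over the posterior, P(purple next | data) = (1/2)(2/3) + (0)(1/3) = 1/3.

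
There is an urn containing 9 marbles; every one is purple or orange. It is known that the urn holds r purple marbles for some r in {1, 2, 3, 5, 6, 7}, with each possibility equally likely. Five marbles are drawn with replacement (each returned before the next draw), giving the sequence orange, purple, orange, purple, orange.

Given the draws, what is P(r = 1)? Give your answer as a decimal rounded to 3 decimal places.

Under each hypothesis, the probability of the observed sequence is: P(data | r = 1) = (8/9)(1/9)(8/9)(1/9)(8/9) = 0.0086708; P(data | r = 2) = (7/9)(2/9)(7/9)(2/9)(7/9) = 0.023235; P(data | r = 3) = (6/9)(3/9)(6/9)(3/9)(6/9) = 0.032922; P(data | r = 5) = (4/9)(5/9)(4/9)(5/9)(4/9) = 0.027096; P(data | r = 6) = (3/9)(6/9)(3/9)(6/9)(3/9) = 0.016461; P(data | r = 7) = (2/9)(7/9)(2/9)(7/9)(2/9) = 0.0066386.
The prior-weighted likelihoods are 1/6 · 0.0086708 = 0.0014451, 1/6 · 0.023235 = 0.0038725, 1/6 · 0.032922 = 0.005487, 1/6 · 0.027096 = 0.004516, 1/6 · 0.016461 = 0.0027435, 1/6 · 0.0066386 = 0.0011064; with total 0.019171.
So P(r = 1 | data) = (0.0014451) / (0.019171) = 0.075383.

0.075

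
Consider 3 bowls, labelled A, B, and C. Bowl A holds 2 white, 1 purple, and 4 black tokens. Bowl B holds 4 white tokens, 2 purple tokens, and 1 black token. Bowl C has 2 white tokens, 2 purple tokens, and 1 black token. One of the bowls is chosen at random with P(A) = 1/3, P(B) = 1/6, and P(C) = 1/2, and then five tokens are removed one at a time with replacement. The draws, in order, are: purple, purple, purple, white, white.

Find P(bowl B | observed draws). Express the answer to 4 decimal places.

The likelihood of the observed sequence under each hypothesis: P(data | bowl A) = (1/7)(1/7)(1/7)(2/7)(2/7) = 0.000238; P(data | bowl B) = (2/7)(2/7)(2/7)(4/7)(4/7) = 0.0076159; P(data | bowl C) = (2/5)(2/5)(2/5)(2/5)(2/5) = 0.01024.
The prior-weighted likelihoods are 1/3 · 0.000238 = 7.9332e-05, 1/6 · 0.0076159 = 0.0012693, 1/2 · 0.01024 = 0.00512; with total 0.0064686.
Therefore the posterior P(bowl B | data) = (0.0012693) / (0.0064686) = 0.19623.

0.1962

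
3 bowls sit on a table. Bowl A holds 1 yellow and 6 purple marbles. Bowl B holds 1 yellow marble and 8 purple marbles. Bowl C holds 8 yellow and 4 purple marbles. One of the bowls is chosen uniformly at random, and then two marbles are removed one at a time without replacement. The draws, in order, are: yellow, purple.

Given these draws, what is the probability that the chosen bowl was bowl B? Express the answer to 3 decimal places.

For each hypothesis, P(data | H) works out to: P(data | bowl A) = (1/7)(6/6) = 0.14286; P(data | bowl B) = (1/9)(8/8) = 0.11111; P(data | bowl C) = (8/12)(4/11) = 0.24242.
Weighting by the prior gives 1/3 · 0.14286 = 0.047619, 1/3 · 0.11111 = 0.037037, 1/3 · 0.24242 = 0.080808; summing to 0.16546.
By Bayes' rule, P(bowl B | data) = (0.037037) / (0.16546) = 0.22384.

0.224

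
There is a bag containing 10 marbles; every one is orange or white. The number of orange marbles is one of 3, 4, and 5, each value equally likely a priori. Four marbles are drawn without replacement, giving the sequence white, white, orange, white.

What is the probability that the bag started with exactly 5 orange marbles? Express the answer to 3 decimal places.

The likelihood of the observed sequence under each hypothesis: P(data | r = 3) = (7/10)(6/9)(3/8)(5/7) = 1/8; P(data | r = 4) = (6/10)(5/9)(4/8)(4/7) = 2/21; P(data | r = 5) = (5/10)(4/9)(5/8)(3/7) = 5/84.
The prior-weighted likelihoods are 1/3 · 1/8 = 1/24, 1/3 · 2/21 = 2/63, 1/3 · 5/84 = 5/252; summing to 47/504.
Hence P(r = 5 | data) = (5/252) / (47/504) = 10/47.

0.213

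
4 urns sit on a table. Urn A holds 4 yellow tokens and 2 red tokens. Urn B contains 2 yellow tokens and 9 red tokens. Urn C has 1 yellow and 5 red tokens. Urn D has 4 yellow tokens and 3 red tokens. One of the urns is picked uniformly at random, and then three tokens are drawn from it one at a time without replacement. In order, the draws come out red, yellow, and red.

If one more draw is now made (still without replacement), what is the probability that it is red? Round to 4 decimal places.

For each hypothesis, P(data | H) works out to: P(data | urn A) = (2/6)(4/5)(1/4) = 0.066667; P(data | urn B) = (9/11)(2/10)(8/9) = 0.14545; P(data | urn C) = (5/6)(1/5)(4/4) = 0.16667; P(data | urn D) = (3/7)(4/6)(2/5) = 0.11429.
The prior-weighted likelihoods are 1/4 · 0.066667 = 0.016667, 1/4 · 0.14545 = 0.036364, 1/4 · 0.16667 = 0.041667, 1/4 · 0.11429 = 0.028571; summing to 0.12327.
The posterior is then P(urn A | data) = 0.13521, P(urn B | data) = 0.295, P(urn C | data) = 0.33802, P(urn D | data) = 0.23178.
The predictive probability is P(red next | data) = (0)(0.13521) + (7/8)(0.295) + (1)(0.33802) + (1/4)(0.23178) = 0.65408.

0.6541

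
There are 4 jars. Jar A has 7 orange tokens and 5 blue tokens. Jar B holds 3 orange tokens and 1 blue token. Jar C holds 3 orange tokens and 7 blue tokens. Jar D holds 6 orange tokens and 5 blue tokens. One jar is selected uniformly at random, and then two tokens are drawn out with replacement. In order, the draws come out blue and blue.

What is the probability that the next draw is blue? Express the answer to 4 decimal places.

0.5627

For each hypothesis, P(data | H) works out to: P(data | jar A) = (5/12)(5/12) = 0.17361; P(data | jar B) = (1/4)(1/4) = 0.0625; P(data | jar C) = (7/10)(7/10) = 0.49; P(data | jar D) = (5/11)(5/11) = 0.20661.
Multiplying each by its prior: 1/4 · 0.17361 = 0.043403, 1/4 · 0.0625 = 0.015625, 1/4 · 0.49 = 0.1225, 1/4 · 0.20661 = 0.051653; summing to 0.23318.
Dividing through by the total gives posterior P(jar A | data) = 0.18613, P(jar B | data) = 0.067008, P(jar C | data) = 0.52534, P(jar D | data) = 0.22151.
So P(blue next | data) = Σ P(blue next | H) P(H | data) = (5/12)(0.18613) + (1/4)(0.067008) + (7/10)(0.52534) + (5/11)(0.22151) = 0.56274.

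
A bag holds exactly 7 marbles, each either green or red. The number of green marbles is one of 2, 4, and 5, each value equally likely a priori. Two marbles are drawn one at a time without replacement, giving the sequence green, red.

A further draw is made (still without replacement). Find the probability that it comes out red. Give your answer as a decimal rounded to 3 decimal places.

0.463

Compute the likelihood of the observed sequence for each case: P(data | r = 2) = (2/7)(5/6) = 5/21; P(data | r = 4) = (4/7)(3/6) = 2/7; P(data | r = 5) = (5/7)(2/6) = 5/21.
Weighting by the prior gives 1/3 · 5/21 = 5/63, 1/3 · 2/7 = 2/21, 1/3 · 5/21 = 5/63; with total 16/63.
Dividing through by the total gives posterior P(r = 2 | data) = 5/16, P(r = 4 | data) = 3/8, P(r = 5 | data) = 5/16.
The predictive probability is P(red next | data) = (4/5)(5/16) + (2/5)(3/8) + (1/5)(5/16) = 37/80.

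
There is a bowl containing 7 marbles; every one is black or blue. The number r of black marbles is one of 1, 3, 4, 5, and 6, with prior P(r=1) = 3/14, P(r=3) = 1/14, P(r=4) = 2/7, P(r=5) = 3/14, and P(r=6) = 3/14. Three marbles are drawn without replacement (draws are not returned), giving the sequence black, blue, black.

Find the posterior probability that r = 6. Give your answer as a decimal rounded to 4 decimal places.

For each hypothesis, P(data | H) works out to: P(data | r = 1) = (1/7)(6/6)(0/5) = 0; P(data | r = 3) = (3/7)(4/6)(2/5) = 4/35; P(data | r = 4) = (4/7)(3/6)(3/5) = 6/35; P(data | r = 5) = (5/7)(2/6)(4/5) = 4/21; P(data | r = 6) = (6/7)(1/6)(5/5) = 1/7.
The prior-weighted likelihoods are 3/14 · 0 = 0, 1/14 · 4/35 = 2/245, 2/7 · 6/35 = 12/245, 3/14 · 4/21 = 2/49, 3/14 · 1/7 = 3/98; these sum to 9/70.
Therefore the posterior P(r = 6 | data) = (3/98) / (9/70) = 5/21.

0.2381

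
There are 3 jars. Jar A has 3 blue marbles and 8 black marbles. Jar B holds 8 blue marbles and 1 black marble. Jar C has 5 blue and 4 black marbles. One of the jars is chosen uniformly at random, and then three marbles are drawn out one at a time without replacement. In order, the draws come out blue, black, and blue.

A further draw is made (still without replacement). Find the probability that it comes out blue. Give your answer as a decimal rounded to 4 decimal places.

0.6174

Compute the likelihood of the observed sequence for each case: P(data | jar A) = (3/11)(8/10)(2/9) = 0.048485; P(data | jar B) = (8/9)(1/8)(7/7) = 0.11111; P(data | jar C) = (5/9)(4/8)(4/7) = 0.15873.
Multiplying each by its prior: 1/3 · 0.048485 = 0.016162, 1/3 · 0.11111 = 0.037037, 1/3 · 0.15873 = 0.05291; with total 0.10611.
The posterior is then P(jar A | data) = 0.15231, P(jar B | data) = 0.34905, P(jar C | data) = 0.49864.
So P(blue next | data) = Σ P(blue next | H) P(H | data) = (1/8)(0.15231) + (1)(0.34905) + (1/2)(0.49864) = 0.61741.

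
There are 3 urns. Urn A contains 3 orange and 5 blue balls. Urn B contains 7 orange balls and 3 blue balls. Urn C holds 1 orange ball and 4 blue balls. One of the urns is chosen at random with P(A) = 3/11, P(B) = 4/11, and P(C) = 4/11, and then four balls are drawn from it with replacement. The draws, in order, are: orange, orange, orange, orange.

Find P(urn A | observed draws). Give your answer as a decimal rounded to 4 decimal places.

0.0578

Under each hypothesis, the probability of the observed sequence is: P(data | urn A) = (3/8)(3/8)(3/8)(3/8) = 0.019775; P(data | urn B) = (7/10)(7/10)(7/10)(7/10) = 0.2401; P(data | urn C) = (1/5)(1/5)(1/5)(1/5) = 0.0016.
The prior-weighted likelihoods are 3/11 · 0.019775 = 0.0053933, 4/11 · 0.2401 = 0.087309, 4/11 · 0.0016 = 0.00058182; summing to 0.093284.
Hence P(urn A | data) = (0.0053933) / (0.093284) = 0.057816.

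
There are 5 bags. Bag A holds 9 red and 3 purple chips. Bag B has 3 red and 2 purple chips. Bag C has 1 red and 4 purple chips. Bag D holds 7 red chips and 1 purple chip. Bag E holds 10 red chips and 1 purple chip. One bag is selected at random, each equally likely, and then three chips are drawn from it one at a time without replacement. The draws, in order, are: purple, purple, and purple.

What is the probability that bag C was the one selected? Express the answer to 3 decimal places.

0.989

Under each hypothesis, the probability of the observed sequence is: P(data | bag A) = (3/12)(2/11)(1/10) = 0.0045455; P(data | bag B) = (2/5)(1/4)(0/3) = 0; P(data | bag C) = (4/5)(3/4)(2/3) = 0.4; P(data | bag D) = (1/8)(0/7) = 0; P(data | bag E) = (1/11)(0/10) = 0.
The prior-weighted likelihoods are 1/5 · 0.0045455 = 0.00090909, 1/5 · 0 = 0, 1/5 · 0.4 = 0.08, 1/5 · 0 = 0, 1/5 · 0 = 0; with total 0.080909.
Therefore the posterior P(bag C | data) = (0.08) / (0.080909) = 0.98876.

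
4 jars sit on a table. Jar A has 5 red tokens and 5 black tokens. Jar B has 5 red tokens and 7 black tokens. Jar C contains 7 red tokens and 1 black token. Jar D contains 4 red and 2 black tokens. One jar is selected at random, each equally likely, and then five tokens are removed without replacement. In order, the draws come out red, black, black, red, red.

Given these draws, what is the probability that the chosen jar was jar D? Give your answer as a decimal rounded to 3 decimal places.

The likelihood of the observed sequence under each hypothesis: P(data | jar A) = (5/10)(5/9)(4/8)(4/7)(3/6) = 0.039683; P(data | jar B) = (5/12)(7/11)(6/10)(4/9)(3/8) = 0.026515; P(data | jar C) = (7/8)(1/7)(0/6) = 0; P(data | jar D) = (4/6)(2/5)(1/4)(3/3)(2/2) = 0.066667.
Weighting by the prior gives 1/4 · 0.039683 = 0.0099206, 1/4 · 0.026515 = 0.0066288, 1/4 · 0 = 0, 1/4 · 0.066667 = 0.016667; these sum to 0.033216.
So P(jar D | data) = (0.016667) / (0.033216) = 0.50176.

0.502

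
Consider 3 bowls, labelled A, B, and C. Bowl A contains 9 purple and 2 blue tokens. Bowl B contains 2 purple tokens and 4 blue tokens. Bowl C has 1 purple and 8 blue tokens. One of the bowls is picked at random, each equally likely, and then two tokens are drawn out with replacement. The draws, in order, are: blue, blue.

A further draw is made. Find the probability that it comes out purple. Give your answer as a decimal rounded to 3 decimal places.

For each hypothesis, P(data | H) works out to: P(data | bowl A) = (2/11)(2/11) = 0.033058; P(data | bowl B) = (4/6)(4/6) = 0.44444; P(data | bowl C) = (8/9)(8/9) = 0.79012.
The prior-weighted likelihoods are 1/3 · 0.033058 = 0.011019, 1/3 · 0.44444 = 0.14815, 1/3 · 0.79012 = 0.26337; with total 0.42254.
The posterior is then P(bowl A | data) = 0.026079, P(bowl B | data) = 0.35061, P(bowl C | data) = 0.62331.
Averaging over the posterior, P(purple next | data) = (9/11)(0.026079) + (1/3)(0.35061) + (1/9)(0.62331) = 0.20746.

0.207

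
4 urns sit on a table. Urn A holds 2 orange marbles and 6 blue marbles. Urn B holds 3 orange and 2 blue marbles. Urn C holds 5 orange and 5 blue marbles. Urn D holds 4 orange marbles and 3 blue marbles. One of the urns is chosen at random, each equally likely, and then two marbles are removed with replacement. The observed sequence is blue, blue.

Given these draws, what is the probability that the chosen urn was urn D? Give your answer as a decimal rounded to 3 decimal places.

Under each hypothesis, the probability of the observed sequence is: P(data | urn A) = (6/8)(6/8) = 0.5625; P(data | urn B) = (2/5)(2/5) = 0.16; P(data | urn C) = (5/10)(5/10) = 0.25; P(data | urn D) = (3/7)(3/7) = 0.18367.
Weighting by the prior gives 1/4 · 0.5625 = 0.14062, 1/4 · 0.16 = 0.04, 1/4 · 0.25 = 0.0625, 1/4 · 0.18367 = 0.045918; summing to 0.28904.
By Bayes' rule, P(urn D | data) = (0.045918) / (0.28904) = 0.15886.

0.159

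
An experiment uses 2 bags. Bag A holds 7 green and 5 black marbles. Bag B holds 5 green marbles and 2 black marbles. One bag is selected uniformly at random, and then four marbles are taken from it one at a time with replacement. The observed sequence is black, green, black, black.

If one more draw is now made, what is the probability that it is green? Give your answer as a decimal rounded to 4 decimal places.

0.6204

Under each hypothesis, the probability of the observed sequence is: P(data | bag A) = (5/12)(7/12)(5/12)(5/12) = 0.042197; P(data | bag B) = (2/7)(5/7)(2/7)(2/7) = 0.01666.
Weighting by the prior gives 1/2 · 0.042197 = 0.021099, 1/2 · 0.01666 = 0.0083299; these sum to 0.029428.
Normalising, the posterior is P(bag A | data) = 0.71695, P(bag B | data) = 0.28305.
So P(green next | data) = Σ P(green next | H) P(H | data) = (7/12)(0.71695) + (5/7)(0.28305) = 0.6204.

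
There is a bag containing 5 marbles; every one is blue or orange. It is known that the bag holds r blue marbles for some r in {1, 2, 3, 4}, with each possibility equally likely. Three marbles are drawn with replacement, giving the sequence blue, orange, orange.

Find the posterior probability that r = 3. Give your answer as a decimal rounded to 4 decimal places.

0.2400

Compute the likelihood of the observed sequence for each case: P(data | r = 1) = (1/5)(4/5)(4/5) = 16/125; P(data | r = 2) = (2/5)(3/5)(3/5) = 18/125; P(data | r = 3) = (3/5)(2/5)(2/5) = 12/125; P(data | r = 4) = (4/5)(1/5)(1/5) = 4/125.
Weighting by the prior gives 1/4 · 16/125 = 4/125, 1/4 · 18/125 = 9/250, 1/4 · 12/125 = 3/125, 1/4 · 4/125 = 1/125; with total 1/10.
By Bayes' rule, P(r = 3 | data) = (3/125) / (1/10) = 6/25.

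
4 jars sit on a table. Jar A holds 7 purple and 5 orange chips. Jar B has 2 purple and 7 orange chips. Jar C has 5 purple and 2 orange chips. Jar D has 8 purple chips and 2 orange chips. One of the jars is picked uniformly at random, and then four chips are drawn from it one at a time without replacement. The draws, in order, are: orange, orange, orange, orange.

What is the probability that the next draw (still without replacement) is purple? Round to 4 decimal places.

Under each hypothesis, the probability of the observed sequence is: P(data | jar A) = (5/12)(4/11)(3/10)(2/9) = 1/99; P(data | jar B) = (7/9)(6/8)(5/7)(4/6) = 5/18; P(data | jar C) = (2/7)(1/6)(0/5) = 0; P(data | jar D) = (2/10)(1/9)(0/8) = 0.
Weighting by the prior gives 1/4 · 1/99 = 1/396, 1/4 · 5/18 = 5/72, 1/4 · 0 = 0, 1/4 · 0 = 0; with total 19/264.
The posterior is then P(jar A | data) = 2/57, P(jar B | data) = 55/57, P(jar C | data) = 0, P(jar D | data) = 0.
So P(purple next | data) = Σ P(purple next | H) P(H | data) = (7/8)(2/57) + (2/5)(55/57) = 5/12.

0.4167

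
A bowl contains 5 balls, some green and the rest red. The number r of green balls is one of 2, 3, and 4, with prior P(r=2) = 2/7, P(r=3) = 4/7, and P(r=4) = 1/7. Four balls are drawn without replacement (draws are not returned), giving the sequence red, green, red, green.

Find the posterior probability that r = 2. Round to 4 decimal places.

For each hypothesis, P(data | H) works out to: P(data | r = 2) = (3/5)(2/4)(2/3)(1/2) = 1/10; P(data | r = 3) = (2/5)(3/4)(1/3)(2/2) = 1/10; P(data | r = 4) = (1/5)(4/4)(0/3) = 0.
The prior-weighted likelihoods are 2/7 · 1/10 = 1/35, 4/7 · 1/10 = 2/35, 1/7 · 0 = 0; these sum to 3/35.
Hence P(r = 2 | data) = (1/35) / (3/35) = 1/3.

0.3333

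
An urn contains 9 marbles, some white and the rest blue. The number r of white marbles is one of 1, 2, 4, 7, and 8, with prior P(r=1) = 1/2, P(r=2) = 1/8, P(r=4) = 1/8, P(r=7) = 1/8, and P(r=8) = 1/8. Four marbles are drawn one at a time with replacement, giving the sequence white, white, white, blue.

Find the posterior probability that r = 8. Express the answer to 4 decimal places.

0.3188

Under each hypothesis, the probability of the observed sequence is: P(data | r = 1) = (1/9)(1/9)(1/9)(8/9) = 0.0012193; P(data | r = 2) = (2/9)(2/9)(2/9)(7/9) = 0.0085353; P(data | r = 4) = (4/9)(4/9)(4/9)(5/9) = 0.048773; P(data | r = 7) = (7/9)(7/9)(7/9)(2/9) = 0.10456; P(data | r = 8) = (8/9)(8/9)(8/9)(1/9) = 0.078037.
Multiplying each by its prior: 1/2 · 0.0012193 = 0.00060966, 1/8 · 0.0085353 = 0.0010669, 1/8 · 0.048773 = 0.0060966, 1/8 · 0.10456 = 0.01307, 1/8 · 0.078037 = 0.0097546; these sum to 0.030597.
Hence P(r = 8 | data) = (0.0097546) / (0.030597) = 0.3188.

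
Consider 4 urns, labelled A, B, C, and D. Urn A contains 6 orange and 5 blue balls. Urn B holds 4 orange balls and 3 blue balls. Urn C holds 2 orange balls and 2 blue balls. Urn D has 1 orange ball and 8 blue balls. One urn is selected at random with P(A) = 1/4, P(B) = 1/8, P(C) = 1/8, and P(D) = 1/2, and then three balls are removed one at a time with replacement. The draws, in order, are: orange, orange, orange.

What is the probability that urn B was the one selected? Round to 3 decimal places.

Compute the likelihood of the observed sequence for each case: P(data | urn A) = (6/11)(6/11)(6/11) = 0.16228; P(data | urn B) = (4/7)(4/7)(4/7) = 0.18659; P(data | urn C) = (2/4)(2/4)(2/4) = 0.125; P(data | urn D) = (1/9)(1/9)(1/9) = 0.0013717.
Weighting by the prior gives 1/4 · 0.16228 = 0.040571, 1/8 · 0.18659 = 0.023324, 1/8 · 0.125 = 0.015625, 1/2 · 0.0013717 = 0.00068587; summing to 0.080205.
By Bayes' rule, P(urn B | data) = (0.023324) / (0.080205) = 0.2908.

0.291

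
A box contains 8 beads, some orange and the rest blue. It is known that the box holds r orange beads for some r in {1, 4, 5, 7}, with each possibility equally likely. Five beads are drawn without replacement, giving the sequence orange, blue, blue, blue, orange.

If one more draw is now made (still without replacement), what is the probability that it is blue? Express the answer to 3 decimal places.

Compute the likelihood of the observed sequence for each case: P(data | r = 1) = (1/8)(7/7)(6/6)(5/5)(0/4) = 0; P(data | r = 4) = (4/8)(4/7)(3/6)(2/5)(3/4) = 0.042857; P(data | r = 5) = (5/8)(3/7)(2/6)(1/5)(4/4) = 0.017857; P(data | r = 7) = (7/8)(1/7)(0/6) = 0.
The prior-weighted likelihoods are 1/4 · 0 = 0, 1/4 · 0.042857 = 0.010714, 1/4 · 0.017857 = 0.0044643, 1/4 · 0 = 0; summing to 0.015179.
Normalising, the posterior is P(r = 1 | data) = 0, P(r = 4 | data) = 0.70588, P(r = 5 | data) = 0.29412, P(r = 7 | data) = 0.
Averaging over the posterior, P(blue next | data) = (1/3)(0.70588) + (0)(0.29412) = 0.23529.

0.235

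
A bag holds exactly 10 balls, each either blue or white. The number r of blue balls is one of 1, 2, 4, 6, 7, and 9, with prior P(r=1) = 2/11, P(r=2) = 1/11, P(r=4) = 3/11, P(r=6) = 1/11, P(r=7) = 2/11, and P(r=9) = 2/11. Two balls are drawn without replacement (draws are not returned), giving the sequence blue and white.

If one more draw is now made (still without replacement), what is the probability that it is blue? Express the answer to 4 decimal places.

0.4921

Compute the likelihood of the observed sequence for each case: P(data | r = 1) = (1/10)(9/9) = 1/10; P(data | r = 2) = (2/10)(8/9) = 8/45; P(data | r = 4) = (4/10)(6/9) = 4/15; P(data | r = 6) = (6/10)(4/9) = 4/15; P(data | r = 7) = (7/10)(3/9) = 7/30; P(data | r = 9) = (9/10)(1/9) = 1/10.
Multiplying each by its prior: 2/11 · 1/10 = 1/55, 1/11 · 8/45 = 8/495, 3/11 · 4/15 = 4/55, 1/11 · 4/15 = 4/165, 2/11 · 7/30 = 7/165, 2/11 · 1/10 = 1/55; with total 19/99.
Dividing through by the total gives posterior P(r = 1 | data) = 9/95, P(r = 2 | data) = 8/95, P(r = 4 | data) = 36/95, P(r = 6 | data) = 12/95, P(r = 7 | data) = 21/95, P(r = 9 | data) = 9/95.
The predictive probability is P(blue next | data) = (0)(9/95) + (1/8)(8/95) + (3/8)(36/95) + (5/8)(12/95) + (3/4)(21/95) + (1)(9/95) = 187/380.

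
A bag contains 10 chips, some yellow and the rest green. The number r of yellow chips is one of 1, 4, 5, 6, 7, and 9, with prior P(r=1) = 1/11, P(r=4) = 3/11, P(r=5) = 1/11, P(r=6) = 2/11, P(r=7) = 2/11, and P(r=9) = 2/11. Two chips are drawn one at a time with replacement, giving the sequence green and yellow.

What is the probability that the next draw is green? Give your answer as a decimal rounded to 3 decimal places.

0.455

The likelihood of the observed sequence under each hypothesis: P(data | r = 1) = (9/10)(1/10) = 0.09; P(data | r = 4) = (6/10)(4/10) = 0.24; P(data | r = 5) = (5/10)(5/10) = 0.25; P(data | r = 6) = (4/10)(6/10) = 0.24; P(data | r = 7) = (3/10)(7/10) = 0.21; P(data | r = 9) = (1/10)(9/10) = 0.09.
Multiplying each by its prior: 1/11 · 0.09 = 0.0081818, 3/11 · 0.24 = 0.065455, 1/11 · 0.25 = 0.022727, 2/11 · 0.24 = 0.043636, 2/11 · 0.21 = 0.038182, 2/11 · 0.09 = 0.016364; these sum to 0.19455.
Normalising, the posterior is P(r = 1 | data) = 0.042056, P(r = 4 | data) = 0.33645, P(r = 5 | data) = 0.11682, P(r = 6 | data) = 0.2243, P(r = 7 | data) = 0.19626, P(r = 9 | data) = 0.084112.
The predictive probability is P(green next | data) = (9/10)(0.042056) + (3/5)(0.33645) + (1/2)(0.11682) + (2/5)(0.2243) + (3/10)(0.19626) + (1/10)(0.084112) = 0.45514.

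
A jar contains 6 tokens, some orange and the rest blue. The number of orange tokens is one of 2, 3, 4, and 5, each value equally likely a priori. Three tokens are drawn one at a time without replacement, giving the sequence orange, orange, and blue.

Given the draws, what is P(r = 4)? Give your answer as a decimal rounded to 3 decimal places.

0.343

Compute the likelihood of the observed sequence for each case: P(data | r = 2) = (2/6)(1/5)(4/4) = 1/15; P(data | r = 3) = (3/6)(2/5)(3/4) = 3/20; P(data | r = 4) = (4/6)(3/5)(2/4) = 1/5; P(data | r = 5) = (5/6)(4/5)(1/4) = 1/6.
Multiplying each by its prior: 1/4 · 1/15 = 1/60, 1/4 · 3/20 = 3/80, 1/4 · 1/5 = 1/20, 1/4 · 1/6 = 1/24; summing to 7/48.
Hence P(r = 4 | data) = (1/20) / (7/48) = 12/35.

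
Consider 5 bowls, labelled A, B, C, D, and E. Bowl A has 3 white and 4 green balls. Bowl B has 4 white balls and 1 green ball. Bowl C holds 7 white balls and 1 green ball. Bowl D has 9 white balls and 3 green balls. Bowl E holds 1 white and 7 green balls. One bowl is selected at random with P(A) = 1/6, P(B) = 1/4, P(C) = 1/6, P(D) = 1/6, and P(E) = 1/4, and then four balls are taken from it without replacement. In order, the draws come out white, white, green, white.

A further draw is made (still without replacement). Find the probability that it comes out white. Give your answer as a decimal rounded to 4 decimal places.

For each hypothesis, P(data | H) works out to: P(data | bowl A) = (3/7)(2/6)(4/5)(1/4) = 0.028571; P(data | bowl B) = (4/5)(3/4)(1/3)(2/2) = 0.2; P(data | bowl C) = (7/8)(6/7)(1/6)(5/5) = 0.125; P(data | bowl D) = (9/12)(8/11)(3/10)(7/9) = 0.12727; P(data | bowl E) = (1/8)(0/7) = 0.
Weighting by the prior gives 1/6 · 0.028571 = 0.0047619, 1/4 · 0.2 = 0.05, 1/6 · 0.125 = 0.020833, 1/6 · 0.12727 = 0.021212, 1/4 · 0 = 0; these sum to 0.096807.
Dividing through by the total gives posterior P(bowl A | data) = 0.049189, P(bowl B | data) = 0.51649, P(bowl C | data) = 0.2152, P(bowl D | data) = 0.21912, P(bowl E | data) = 0.
The predictive probability is P(white next | data) = (0)(0.049189) + (1)(0.51649) + (1)(0.2152) + (3/4)(0.21912) = 0.89603.

0.8960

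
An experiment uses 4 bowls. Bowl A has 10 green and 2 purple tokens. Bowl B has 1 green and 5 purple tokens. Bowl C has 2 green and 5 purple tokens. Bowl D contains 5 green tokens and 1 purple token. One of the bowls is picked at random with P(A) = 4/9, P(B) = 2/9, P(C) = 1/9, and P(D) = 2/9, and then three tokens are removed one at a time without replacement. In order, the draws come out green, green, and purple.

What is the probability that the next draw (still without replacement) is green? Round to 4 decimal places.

Compute the likelihood of the observed sequence for each case: P(data | bowl A) = (10/12)(9/11)(2/10) = 0.13636; P(data | bowl B) = (1/6)(0/5) = 0; P(data | bowl C) = (2/7)(1/6)(5/5) = 0.047619; P(data | bowl D) = (5/6)(4/5)(1/4) = 0.16667.
Multiplying each by its prior: 4/9 · 0.13636 = 0.060606, 2/9 · 0 = 0, 1/9 · 0.047619 = 0.005291, 2/9 · 0.16667 = 0.037037; with total 0.10293.
The posterior is then P(bowl A | data) = 0.58879, P(bowl B | data) = 0, P(bowl C | data) = 0.051402, P(bowl D | data) = 0.35981.
The predictive probability is P(green next | data) = (8/9)(0.58879) + (0)(0.051402) + (1)(0.35981) = 0.88318.

0.8832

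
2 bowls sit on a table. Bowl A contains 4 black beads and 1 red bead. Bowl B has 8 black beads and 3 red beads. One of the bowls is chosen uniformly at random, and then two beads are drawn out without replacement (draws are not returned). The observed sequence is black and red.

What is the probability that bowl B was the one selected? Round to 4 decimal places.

0.5217

The likelihood of the observed sequence under each hypothesis: P(data | bowl A) = (4/5)(1/4) = 1/5; P(data | bowl B) = (8/11)(3/10) = 12/55.
Weighting by the prior gives 1/2 · 1/5 = 1/10, 1/2 · 12/55 = 6/55; these sum to 23/110.
Hence P(bowl B | data) = (6/55) / (23/110) = 12/23.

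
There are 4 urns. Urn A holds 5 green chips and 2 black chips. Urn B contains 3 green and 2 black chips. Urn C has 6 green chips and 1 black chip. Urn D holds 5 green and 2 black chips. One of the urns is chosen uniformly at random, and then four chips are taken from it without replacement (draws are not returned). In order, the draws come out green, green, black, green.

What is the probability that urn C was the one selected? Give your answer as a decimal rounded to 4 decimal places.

0.2703

Under each hypothesis, the probability of the observed sequence is: P(data | urn A) = (5/7)(4/6)(2/5)(3/4) = 1/7; P(data | urn B) = (3/5)(2/4)(2/3)(1/2) = 1/10; P(data | urn C) = (6/7)(5/6)(1/5)(4/4) = 1/7; P(data | urn D) = (5/7)(4/6)(2/5)(3/4) = 1/7.
Weighting by the prior gives 1/4 · 1/7 = 1/28, 1/4 · 1/10 = 1/40, 1/4 · 1/7 = 1/28, 1/4 · 1/7 = 1/28; summing to 37/280.
So P(urn C | data) = (1/28) / (37/280) = 10/37.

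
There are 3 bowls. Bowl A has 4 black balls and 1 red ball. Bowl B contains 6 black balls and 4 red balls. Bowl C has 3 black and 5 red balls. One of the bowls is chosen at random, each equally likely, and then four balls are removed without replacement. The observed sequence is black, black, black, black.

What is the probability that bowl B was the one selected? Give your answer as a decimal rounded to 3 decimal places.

For each hypothesis, P(data | H) works out to: P(data | bowl A) = (4/5)(3/4)(2/3)(1/2) = 1/5; P(data | bowl B) = (6/10)(5/9)(4/8)(3/7) = 1/14; P(data | bowl C) = (3/8)(2/7)(1/6)(0/5) = 0.
Weighting by the prior gives 1/3 · 1/5 = 1/15, 1/3 · 1/14 = 1/42, 1/3 · 0 = 0; summing to 19/210.
So P(bowl B | data) = (1/42) / (19/210) = 5/19.

0.263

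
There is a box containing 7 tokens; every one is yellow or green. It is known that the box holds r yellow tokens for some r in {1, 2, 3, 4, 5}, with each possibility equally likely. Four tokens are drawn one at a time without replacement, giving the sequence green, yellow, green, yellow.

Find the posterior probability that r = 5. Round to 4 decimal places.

0.1786

For each hypothesis, P(data | H) works out to: P(data | r = 1) = (6/7)(1/6)(5/5)(0/4) = 0; P(data | r = 2) = (5/7)(2/6)(4/5)(1/4) = 1/21; P(data | r = 3) = (4/7)(3/6)(3/5)(2/4) = 3/35; P(data | r = 4) = (3/7)(4/6)(2/5)(3/4) = 3/35; P(data | r = 5) = (2/7)(5/6)(1/5)(4/4) = 1/21.
Weighting by the prior gives 1/5 · 0 = 0, 1/5 · 1/21 = 1/105, 1/5 · 3/35 = 3/175, 1/5 · 3/35 = 3/175, 1/5 · 1/21 = 1/105; summing to 4/75.
Therefore the posterior P(r = 5 | data) = (1/105) / (4/75) = 5/28.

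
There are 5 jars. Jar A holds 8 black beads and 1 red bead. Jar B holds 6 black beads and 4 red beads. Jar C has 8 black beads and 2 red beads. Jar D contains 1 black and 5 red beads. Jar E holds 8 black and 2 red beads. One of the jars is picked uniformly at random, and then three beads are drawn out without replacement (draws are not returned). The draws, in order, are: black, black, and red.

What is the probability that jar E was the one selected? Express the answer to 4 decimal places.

Under each hypothesis, the probability of the observed sequence is: P(data | jar A) = (8/9)(7/8)(1/7) = 1/9; P(data | jar B) = (6/10)(5/9)(4/8) = 1/6; P(data | jar C) = (8/10)(7/9)(2/8) = 7/45; P(data | jar D) = (1/6)(0/5) = 0; P(data | jar E) = (8/10)(7/9)(2/8) = 7/45.
The prior-weighted likelihoods are 1/5 · 1/9 = 1/45, 1/5 · 1/6 = 1/30, 1/5 · 7/45 = 7/225, 1/5 · 0 = 0, 1/5 · 7/45 = 7/225; these sum to 53/450.
Therefore the posterior P(jar E | data) = (7/225) / (53/450) = 14/53.

0.2642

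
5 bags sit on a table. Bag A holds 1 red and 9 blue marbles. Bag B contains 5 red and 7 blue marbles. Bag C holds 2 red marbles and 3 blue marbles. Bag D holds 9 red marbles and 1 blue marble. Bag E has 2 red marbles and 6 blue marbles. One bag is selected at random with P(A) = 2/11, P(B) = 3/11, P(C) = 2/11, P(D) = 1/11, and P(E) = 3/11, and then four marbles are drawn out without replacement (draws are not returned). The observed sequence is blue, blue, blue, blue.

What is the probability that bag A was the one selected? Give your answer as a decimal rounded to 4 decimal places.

Compute the likelihood of the observed sequence for each case: P(data | bag A) = (9/10)(8/9)(7/8)(6/7) = 0.6; P(data | bag B) = (7/12)(6/11)(5/10)(4/9) = 0.070707; P(data | bag C) = (3/5)(2/4)(1/3)(0/2) = 0; P(data | bag D) = (1/10)(0/9) = 0; P(data | bag E) = (6/8)(5/7)(4/6)(3/5) = 0.21429.
Multiplying each by its prior: 2/11 · 0.6 = 0.10909, 3/11 · 0.070707 = 0.019284, 2/11 · 0 = 0, 1/11 · 0 = 0, 3/11 · 0.21429 = 0.058442; with total 0.18682.
So P(bag A | data) = (0.10909) / (0.18682) = 0.58395.

0.5839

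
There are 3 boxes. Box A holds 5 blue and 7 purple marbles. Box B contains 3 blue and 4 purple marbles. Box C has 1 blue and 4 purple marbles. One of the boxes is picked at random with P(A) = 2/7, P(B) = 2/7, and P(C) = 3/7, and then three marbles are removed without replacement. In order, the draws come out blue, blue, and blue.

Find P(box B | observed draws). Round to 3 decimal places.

0.386

For each hypothesis, P(data | H) works out to: P(data | box A) = (5/12)(4/11)(3/10) = 0.045455; P(data | box B) = (3/7)(2/6)(1/5) = 0.028571; P(data | box C) = (1/5)(0/4) = 0.
Multiplying each by its prior: 2/7 · 0.045455 = 0.012987, 2/7 · 0.028571 = 0.0081633, 3/7 · 0 = 0; these sum to 0.02115.
Hence P(box B | data) = (0.0081633) / (0.02115) = 0.38596.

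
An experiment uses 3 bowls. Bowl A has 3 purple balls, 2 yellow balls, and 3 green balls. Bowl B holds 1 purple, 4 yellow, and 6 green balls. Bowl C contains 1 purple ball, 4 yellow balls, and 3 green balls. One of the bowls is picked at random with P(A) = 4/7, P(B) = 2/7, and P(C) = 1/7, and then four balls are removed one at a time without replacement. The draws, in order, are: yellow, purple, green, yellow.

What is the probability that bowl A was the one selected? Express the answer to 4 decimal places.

Under each hypothesis, the probability of the observed sequence is: P(data | bowl A) = (2/8)(3/7)(3/6)(1/5) = 0.010714; P(data | bowl B) = (4/11)(1/10)(6/9)(3/8) = 0.0090909; P(data | bowl C) = (4/8)(1/7)(3/6)(3/5) = 0.021429.
Multiplying each by its prior: 4/7 · 0.010714 = 0.0061224, 2/7 · 0.0090909 = 0.0025974, 1/7 · 0.021429 = 0.0030612; summing to 0.011781.
Therefore the posterior P(bowl A | data) = (0.0061224) / (0.011781) = 0.51969.

0.5197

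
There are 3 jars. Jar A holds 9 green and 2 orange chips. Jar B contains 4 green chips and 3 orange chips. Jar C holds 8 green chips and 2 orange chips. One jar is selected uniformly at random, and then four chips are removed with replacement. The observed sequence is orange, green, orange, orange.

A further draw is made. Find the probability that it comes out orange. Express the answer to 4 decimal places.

The likelihood of the observed sequence under each hypothesis: P(data | jar A) = (2/11)(9/11)(2/11)(2/11) = 0.0049177; P(data | jar B) = (3/7)(4/7)(3/7)(3/7) = 0.044981; P(data | jar C) = (2/10)(8/10)(2/10)(2/10) = 0.0064.
Multiplying each by its prior: 1/3 · 0.0049177 = 0.0016392, 1/3 · 0.044981 = 0.014994, 1/3 · 0.0064 = 0.0021333; these sum to 0.018766.
Dividing through by the total gives posterior P(jar A | data) = 0.08735, P(jar B | data) = 0.79897, P(jar C | data) = 0.11368.
Averaging over the posterior, P(orange next | data) = (2/11)(0.08735) + (3/7)(0.79897) + (1/5)(0.11368) = 0.38103.

0.3810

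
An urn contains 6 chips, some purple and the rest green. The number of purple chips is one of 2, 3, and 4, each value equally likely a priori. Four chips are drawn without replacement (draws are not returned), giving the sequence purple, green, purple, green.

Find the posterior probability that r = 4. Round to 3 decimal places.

Compute the likelihood of the observed sequence for each case: P(data | r = 2) = (2/6)(4/5)(1/4)(3/3) = 1/15; P(data | r = 3) = (3/6)(3/5)(2/4)(2/3) = 1/10; P(data | r = 4) = (4/6)(2/5)(3/4)(1/3) = 1/15.
Weighting by the prior gives 1/3 · 1/15 = 1/45, 1/3 · 1/10 = 1/30, 1/3 · 1/15 = 1/45; with total 7/90.
Hence P(r = 4 | data) = (1/45) / (7/90) = 2/7.

0.286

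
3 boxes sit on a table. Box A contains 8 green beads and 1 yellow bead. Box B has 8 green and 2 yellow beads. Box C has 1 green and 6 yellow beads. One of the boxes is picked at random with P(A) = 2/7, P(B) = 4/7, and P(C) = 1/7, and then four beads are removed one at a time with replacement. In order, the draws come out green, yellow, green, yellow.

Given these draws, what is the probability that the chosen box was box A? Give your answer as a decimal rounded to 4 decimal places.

Compute the likelihood of the observed sequence for each case: P(data | box A) = (8/9)(1/9)(8/9)(1/9) = 0.0097546; P(data | box B) = (8/10)(2/10)(8/10)(2/10) = 0.0256; P(data | box C) = (1/7)(6/7)(1/7)(6/7) = 0.014994.
Weighting by the prior gives 2/7 · 0.0097546 = 0.002787, 4/7 · 0.0256 = 0.014629, 1/7 · 0.014994 = 0.002142; summing to 0.019558.
By Bayes' rule, P(box A | data) = (0.002787) / (0.019558) = 0.1425.

0.1425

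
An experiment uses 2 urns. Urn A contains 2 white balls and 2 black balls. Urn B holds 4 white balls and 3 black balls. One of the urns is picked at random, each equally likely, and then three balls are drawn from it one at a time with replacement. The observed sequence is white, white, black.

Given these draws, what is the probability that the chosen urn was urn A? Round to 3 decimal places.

For each hypothesis, P(data | H) works out to: P(data | urn A) = (2/4)(2/4)(2/4) = 0.125; P(data | urn B) = (4/7)(4/7)(3/7) = 0.13994.
Weighting by the prior gives 1/2 · 0.125 = 0.0625, 1/2 · 0.13994 = 0.069971; summing to 0.13247.
By Bayes' rule, P(urn A | data) = (0.0625) / (0.13247) = 0.4718.

0.472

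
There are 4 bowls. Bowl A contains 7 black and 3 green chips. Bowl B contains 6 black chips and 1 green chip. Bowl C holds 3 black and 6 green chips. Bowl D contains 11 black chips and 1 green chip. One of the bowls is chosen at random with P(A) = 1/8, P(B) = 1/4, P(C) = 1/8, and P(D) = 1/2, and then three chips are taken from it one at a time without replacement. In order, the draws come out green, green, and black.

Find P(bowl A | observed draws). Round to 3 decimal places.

0.246

The likelihood of the observed sequence under each hypothesis: P(data | bowl A) = (3/10)(2/9)(7/8) = 0.058333; P(data | bowl B) = (1/7)(0/6) = 0; P(data | bowl C) = (6/9)(5/8)(3/7) = 0.17857; P(data | bowl D) = (1/12)(0/11) = 0.
Multiplying each by its prior: 1/8 · 0.058333 = 0.0072917, 1/4 · 0 = 0, 1/8 · 0.17857 = 0.022321, 1/2 · 0 = 0; summing to 0.029613.
Therefore the posterior P(bowl A | data) = (0.0072917) / (0.029613) = 0.24623.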